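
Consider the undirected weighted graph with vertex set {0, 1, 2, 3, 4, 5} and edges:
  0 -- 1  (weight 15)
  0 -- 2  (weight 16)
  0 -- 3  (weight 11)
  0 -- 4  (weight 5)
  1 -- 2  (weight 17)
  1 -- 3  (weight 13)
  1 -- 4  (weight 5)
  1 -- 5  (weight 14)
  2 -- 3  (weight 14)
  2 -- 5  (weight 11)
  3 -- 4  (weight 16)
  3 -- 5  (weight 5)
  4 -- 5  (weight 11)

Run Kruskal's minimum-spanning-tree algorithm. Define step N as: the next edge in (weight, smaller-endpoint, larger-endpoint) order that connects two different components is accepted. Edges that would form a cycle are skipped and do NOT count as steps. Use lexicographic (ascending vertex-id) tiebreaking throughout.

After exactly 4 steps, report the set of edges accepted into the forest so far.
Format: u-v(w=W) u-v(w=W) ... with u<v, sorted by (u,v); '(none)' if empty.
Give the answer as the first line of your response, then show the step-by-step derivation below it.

0-3(w=11) 0-4(w=5) 1-4(w=5) 3-5(w=5)

step 1: add edge 0-4 (w=5); MST = {0-4(w=5)}
step 2: add edge 1-4 (w=5); MST = {0-4(w=5) 1-4(w=5)}
step 3: add edge 3-5 (w=5); MST = {0-4(w=5) 1-4(w=5) 3-5(w=5)}
step 4: add edge 0-3 (w=11); MST = {0-3(w=11) 0-4(w=5) 1-4(w=5) 3-5(w=5)}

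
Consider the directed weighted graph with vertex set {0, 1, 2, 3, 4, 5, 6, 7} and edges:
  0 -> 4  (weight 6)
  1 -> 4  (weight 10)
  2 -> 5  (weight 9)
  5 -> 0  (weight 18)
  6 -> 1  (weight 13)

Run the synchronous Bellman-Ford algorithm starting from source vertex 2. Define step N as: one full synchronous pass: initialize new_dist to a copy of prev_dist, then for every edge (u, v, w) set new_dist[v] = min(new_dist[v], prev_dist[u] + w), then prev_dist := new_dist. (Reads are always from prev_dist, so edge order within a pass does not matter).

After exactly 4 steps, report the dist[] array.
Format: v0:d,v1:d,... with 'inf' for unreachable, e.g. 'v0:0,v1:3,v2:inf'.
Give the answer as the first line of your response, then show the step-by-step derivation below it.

v0:27,v1:inf,v2:0,v3:inf,v4:33,v5:9,v6:inf,v7:inf

step 1: dist = v0:inf,v1:inf,v2:0,v3:inf,v4:inf,v5:9,v6:inf,v7:inf
step 2: dist = v0:27,v1:inf,v2:0,v3:inf,v4:inf,v5:9,v6:inf,v7:inf
step 3: dist = v0:27,v1:inf,v2:0,v3:inf,v4:33,v5:9,v6:inf,v7:inf
step 4: dist = v0:27,v1:inf,v2:0,v3:inf,v4:33,v5:9,v6:inf,v7:inf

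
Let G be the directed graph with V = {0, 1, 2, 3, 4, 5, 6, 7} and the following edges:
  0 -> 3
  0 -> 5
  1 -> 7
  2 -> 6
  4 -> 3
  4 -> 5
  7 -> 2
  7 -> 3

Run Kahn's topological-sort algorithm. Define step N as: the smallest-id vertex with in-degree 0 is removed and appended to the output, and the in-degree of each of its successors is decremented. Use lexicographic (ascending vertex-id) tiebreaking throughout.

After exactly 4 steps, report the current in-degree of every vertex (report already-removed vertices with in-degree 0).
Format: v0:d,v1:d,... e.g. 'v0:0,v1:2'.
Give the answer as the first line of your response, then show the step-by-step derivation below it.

v0:0,v1:0,v2:1,v3:1,v4:0,v5:0,v6:1,v7:0

step 1: output 0; order=[0]; indeg=(0,0,1,2,0,1,1,1)
step 2: output 1; order=[0,1]; indeg=(0,0,1,2,0,1,1,0)
step 3: output 4; order=[0,1,4]; indeg=(0,0,1,1,0,0,1,0)
step 4: output 5; order=[0,1,4,5]; indeg=(0,0,1,1,0,0,1,0)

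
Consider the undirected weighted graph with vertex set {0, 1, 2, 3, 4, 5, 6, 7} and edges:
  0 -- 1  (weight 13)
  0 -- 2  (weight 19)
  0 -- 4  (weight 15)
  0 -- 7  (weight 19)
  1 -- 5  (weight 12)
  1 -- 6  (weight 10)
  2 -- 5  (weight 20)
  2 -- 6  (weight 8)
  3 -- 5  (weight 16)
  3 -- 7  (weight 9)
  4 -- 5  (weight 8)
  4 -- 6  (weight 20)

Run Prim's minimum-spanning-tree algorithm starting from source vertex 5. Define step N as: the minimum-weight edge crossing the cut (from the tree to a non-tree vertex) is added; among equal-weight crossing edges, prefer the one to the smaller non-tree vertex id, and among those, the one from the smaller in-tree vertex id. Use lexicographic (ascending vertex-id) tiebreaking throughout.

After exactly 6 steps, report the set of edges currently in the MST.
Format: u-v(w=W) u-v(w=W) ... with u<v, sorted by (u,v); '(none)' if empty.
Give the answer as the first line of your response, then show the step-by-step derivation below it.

0-1(w=13) 1-5(w=12) 1-6(w=10) 2-6(w=8) 3-5(w=16) 4-5(w=8)

step 1: add edge 4-5 (w=8); MST = {4-5(w=8)}
step 2: add edge 1-5 (w=12); MST = {1-5(w=12) 4-5(w=8)}
step 3: add edge 1-6 (w=10); MST = {1-5(w=12) 1-6(w=10) 4-5(w=8)}
step 4: add edge 2-6 (w=8); MST = {1-5(w=12) 1-6(w=10) 2-6(w=8) 4-5(w=8)}
step 5: add edge 0-1 (w=13); MST = {0-1(w=13) 1-5(w=12) 1-6(w=10) 2-6(w=8) 4-5(w=8)}
step 6: add edge 3-5 (w=16); MST = {0-1(w=13) 1-5(w=12) 1-6(w=10) 2-6(w=8) 3-5(w=16) 4-5(w=8)}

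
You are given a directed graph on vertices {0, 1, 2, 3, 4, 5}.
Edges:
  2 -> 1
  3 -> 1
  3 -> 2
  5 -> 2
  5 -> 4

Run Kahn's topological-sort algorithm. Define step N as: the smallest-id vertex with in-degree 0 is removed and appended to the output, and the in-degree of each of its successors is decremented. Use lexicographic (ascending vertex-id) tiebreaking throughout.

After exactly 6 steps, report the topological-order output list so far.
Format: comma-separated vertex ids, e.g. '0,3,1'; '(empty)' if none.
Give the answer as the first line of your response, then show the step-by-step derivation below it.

0,3,5,2,1,4

step 1: output 0; order=[0]; indeg=(0,2,2,0,1,0)
step 2: output 3; order=[0,3]; indeg=(0,1,1,0,1,0)
step 3: output 5; order=[0,3,5]; indeg=(0,1,0,0,0,0)
step 4: output 2; order=[0,3,5,2]; indeg=(0,0,0,0,0,0)
step 5: output 1; order=[0,3,5,2,1]; indeg=(0,0,0,0,0,0)
step 6: output 4; order=[0,3,5,2,1,4]; indeg=(0,0,0,0,0,0)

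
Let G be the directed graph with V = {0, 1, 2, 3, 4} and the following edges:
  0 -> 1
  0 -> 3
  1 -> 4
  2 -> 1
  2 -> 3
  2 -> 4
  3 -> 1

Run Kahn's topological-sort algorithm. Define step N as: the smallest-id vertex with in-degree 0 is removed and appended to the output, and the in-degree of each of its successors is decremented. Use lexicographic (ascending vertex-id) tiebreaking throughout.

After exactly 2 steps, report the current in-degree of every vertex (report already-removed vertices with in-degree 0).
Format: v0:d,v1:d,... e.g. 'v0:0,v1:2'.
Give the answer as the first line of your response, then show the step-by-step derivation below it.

v0:0,v1:1,v2:0,v3:0,v4:1

step 1: output 0; order=[0]; indeg=(0,2,0,1,2)
step 2: output 2; order=[0,2]; indeg=(0,1,0,0,1)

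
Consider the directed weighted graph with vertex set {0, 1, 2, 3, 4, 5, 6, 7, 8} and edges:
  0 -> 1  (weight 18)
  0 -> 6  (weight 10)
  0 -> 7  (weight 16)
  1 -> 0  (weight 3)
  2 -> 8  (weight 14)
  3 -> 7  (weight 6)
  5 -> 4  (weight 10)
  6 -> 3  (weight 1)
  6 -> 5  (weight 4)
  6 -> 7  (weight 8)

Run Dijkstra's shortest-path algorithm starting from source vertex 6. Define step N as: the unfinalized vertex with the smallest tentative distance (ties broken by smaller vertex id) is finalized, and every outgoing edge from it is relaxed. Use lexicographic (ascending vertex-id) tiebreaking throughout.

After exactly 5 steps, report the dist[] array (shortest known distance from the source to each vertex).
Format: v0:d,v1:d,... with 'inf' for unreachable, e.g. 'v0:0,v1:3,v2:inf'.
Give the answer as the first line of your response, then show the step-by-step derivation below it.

v0:inf,v1:inf,v2:inf,v3:1,v4:14,v5:4,v6:0,v7:7,v8:inf

step 1: dist = v0:inf,v1:inf,v2:inf,v3:1,v4:inf,v5:4,v6:0,v7:8,v8:inf
step 2: dist = v0:inf,v1:inf,v2:inf,v3:1,v4:inf,v5:4,v6:0,v7:7,v8:inf
step 3: dist = v0:inf,v1:inf,v2:inf,v3:1,v4:14,v5:4,v6:0,v7:7,v8:inf
step 4: dist = v0:inf,v1:inf,v2:inf,v3:1,v4:14,v5:4,v6:0,v7:7,v8:inf
step 5: dist = v0:inf,v1:inf,v2:inf,v3:1,v4:14,v5:4,v6:0,v7:7,v8:inf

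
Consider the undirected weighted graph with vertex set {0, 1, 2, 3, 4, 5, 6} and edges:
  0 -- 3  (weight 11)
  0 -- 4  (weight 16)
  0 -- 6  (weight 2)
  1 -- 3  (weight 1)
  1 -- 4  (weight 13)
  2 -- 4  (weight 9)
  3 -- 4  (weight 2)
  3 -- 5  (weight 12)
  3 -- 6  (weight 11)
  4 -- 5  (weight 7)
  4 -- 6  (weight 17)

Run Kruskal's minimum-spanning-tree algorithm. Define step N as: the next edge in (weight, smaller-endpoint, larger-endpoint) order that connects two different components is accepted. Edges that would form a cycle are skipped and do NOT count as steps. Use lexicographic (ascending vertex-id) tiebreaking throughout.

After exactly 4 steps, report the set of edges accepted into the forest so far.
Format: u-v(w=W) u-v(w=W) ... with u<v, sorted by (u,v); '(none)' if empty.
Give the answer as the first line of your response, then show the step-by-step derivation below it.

0-6(w=2) 1-3(w=1) 3-4(w=2) 4-5(w=7)

step 1: add edge 1-3 (w=1); MST = {1-3(w=1)}
step 2: add edge 0-6 (w=2); MST = {0-6(w=2) 1-3(w=1)}
step 3: add edge 3-4 (w=2); MST = {0-6(w=2) 1-3(w=1) 3-4(w=2)}
step 4: add edge 4-5 (w=7); MST = {0-6(w=2) 1-3(w=1) 3-4(w=2) 4-5(w=7)}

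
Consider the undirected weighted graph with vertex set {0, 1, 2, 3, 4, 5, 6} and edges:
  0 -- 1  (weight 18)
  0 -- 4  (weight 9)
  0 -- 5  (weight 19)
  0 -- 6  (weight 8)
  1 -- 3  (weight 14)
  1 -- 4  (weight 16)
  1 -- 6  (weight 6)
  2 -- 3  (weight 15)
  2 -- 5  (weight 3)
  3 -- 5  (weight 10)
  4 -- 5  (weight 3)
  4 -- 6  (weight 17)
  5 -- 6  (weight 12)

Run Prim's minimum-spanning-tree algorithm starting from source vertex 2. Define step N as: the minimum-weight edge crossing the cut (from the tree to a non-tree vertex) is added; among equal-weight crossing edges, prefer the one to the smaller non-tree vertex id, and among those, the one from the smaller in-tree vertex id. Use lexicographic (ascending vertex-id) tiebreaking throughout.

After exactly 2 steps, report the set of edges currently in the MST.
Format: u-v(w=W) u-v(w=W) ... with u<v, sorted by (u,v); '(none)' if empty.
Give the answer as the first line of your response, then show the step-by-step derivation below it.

2-5(w=3) 4-5(w=3)

step 1: add edge 2-5 (w=3); MST = {2-5(w=3)}
step 2: add edge 4-5 (w=3); MST = {2-5(w=3) 4-5(w=3)}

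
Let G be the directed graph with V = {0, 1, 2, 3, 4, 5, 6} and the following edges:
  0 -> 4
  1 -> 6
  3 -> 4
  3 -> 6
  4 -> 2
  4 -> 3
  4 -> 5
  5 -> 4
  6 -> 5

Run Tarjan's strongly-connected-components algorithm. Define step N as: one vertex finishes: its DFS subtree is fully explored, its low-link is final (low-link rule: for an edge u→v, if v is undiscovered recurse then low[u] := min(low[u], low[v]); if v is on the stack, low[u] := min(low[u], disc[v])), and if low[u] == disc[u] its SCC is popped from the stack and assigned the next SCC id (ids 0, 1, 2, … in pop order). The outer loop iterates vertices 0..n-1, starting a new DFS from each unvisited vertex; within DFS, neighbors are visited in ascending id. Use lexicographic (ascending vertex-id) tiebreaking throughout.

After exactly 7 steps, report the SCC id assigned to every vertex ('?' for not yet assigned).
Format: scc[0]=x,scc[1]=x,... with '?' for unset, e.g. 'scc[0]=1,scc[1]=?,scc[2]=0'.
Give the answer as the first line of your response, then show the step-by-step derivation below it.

scc[0]=2,scc[1]=3,scc[2]=0,scc[3]=1,scc[4]=1,scc[5]=1,scc[6]=1

step 1: low=(low[0]=0,low[1]=?,low[2]=2,low[3]=?,low[4]=1,low[5]=?,low[6]=?); scc=(scc[0]=?,scc[1]=?,scc[2]=0,scc[3]=?,scc[4]=?,scc[5]=?,scc[6]=?)
step 2: low=(low[0]=0,low[1]=?,low[2]=2,low[3]=1,low[4]=1,low[5]=1,low[6]=4); scc=(scc[0]=?,scc[1]=?,scc[2]=0,scc[3]=?,scc[4]=?,scc[5]=?,scc[6]=?)
step 3: low=(low[0]=0,low[1]=?,low[2]=2,low[3]=1,low[4]=1,low[5]=1,low[6]=1); scc=(scc[0]=?,scc[1]=?,scc[2]=0,scc[3]=?,scc[4]=?,scc[5]=?,scc[6]=?)
step 4: low=(low[0]=0,low[1]=?,low[2]=2,low[3]=1,low[4]=1,low[5]=1,low[6]=1); scc=(scc[0]=?,scc[1]=?,scc[2]=0,scc[3]=?,scc[4]=?,scc[5]=?,scc[6]=?)
step 5: low=(low[0]=0,low[1]=?,low[2]=2,low[3]=1,low[4]=1,low[5]=1,low[6]=1); scc=(scc[0]=?,scc[1]=?,scc[2]=0,scc[3]=1,scc[4]=1,scc[5]=1,scc[6]=1)
step 6: low=(low[0]=0,low[1]=?,low[2]=2,low[3]=1,low[4]=1,low[5]=1,low[6]=1); scc=(scc[0]=2,scc[1]=?,scc[2]=0,scc[3]=1,scc[4]=1,scc[5]=1,scc[6]=1)
step 7: low=(low[0]=0,low[1]=6,low[2]=2,low[3]=1,low[4]=1,low[5]=1,low[6]=1); scc=(scc[0]=2,scc[1]=3,scc[2]=0,scc[3]=1,scc[4]=1,scc[5]=1,scc[6]=1)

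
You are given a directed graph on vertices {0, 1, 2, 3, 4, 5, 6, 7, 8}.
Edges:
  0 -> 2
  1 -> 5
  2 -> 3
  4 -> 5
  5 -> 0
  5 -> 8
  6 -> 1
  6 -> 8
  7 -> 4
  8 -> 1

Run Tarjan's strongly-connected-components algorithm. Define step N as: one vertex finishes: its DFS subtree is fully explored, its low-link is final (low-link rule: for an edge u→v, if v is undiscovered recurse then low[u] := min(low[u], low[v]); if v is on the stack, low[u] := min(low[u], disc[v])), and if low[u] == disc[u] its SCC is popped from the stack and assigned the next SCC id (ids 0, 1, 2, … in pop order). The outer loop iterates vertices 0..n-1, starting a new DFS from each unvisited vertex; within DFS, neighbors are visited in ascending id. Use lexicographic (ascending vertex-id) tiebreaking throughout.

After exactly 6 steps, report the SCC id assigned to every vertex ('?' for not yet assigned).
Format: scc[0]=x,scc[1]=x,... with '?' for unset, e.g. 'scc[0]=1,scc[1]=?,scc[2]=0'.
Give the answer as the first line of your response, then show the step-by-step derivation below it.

scc[0]=2,scc[1]=3,scc[2]=1,scc[3]=0,scc[4]=?,scc[5]=3,scc[6]=?,scc[7]=?,scc[8]=3

step 1: low=(low[0]=0,low[1]=?,low[2]=1,low[3]=2,low[4]=?,low[5]=?,low[6]=?,low[7]=?,low[8]=?); scc=(scc[0]=?,scc[1]=?,scc[2]=?,scc[3]=0,scc[4]=?,scc[5]=?,scc[6]=?,scc[7]=?,scc[8]=?)
step 2: low=(low[0]=0,low[1]=?,low[2]=1,low[3]=2,low[4]=?,low[5]=?,low[6]=?,low[7]=?,low[8]=?); scc=(scc[0]=?,scc[1]=?,scc[2]=1,scc[3]=0,scc[4]=?,scc[5]=?,scc[6]=?,scc[7]=?,scc[8]=?)
step 3: low=(low[0]=0,low[1]=?,low[2]=1,low[3]=2,low[4]=?,low[5]=?,low[6]=?,low[7]=?,low[8]=?); scc=(scc[0]=2,scc[1]=?,scc[2]=1,scc[3]=0,scc[4]=?,scc[5]=?,scc[6]=?,scc[7]=?,scc[8]=?)
step 4: low=(low[0]=0,low[1]=3,low[2]=1,low[3]=2,low[4]=?,low[5]=4,low[6]=?,low[7]=?,low[8]=3); scc=(scc[0]=2,scc[1]=?,scc[2]=1,scc[3]=0,scc[4]=?,scc[5]=?,scc[6]=?,scc[7]=?,scc[8]=?)
step 5: low=(low[0]=0,low[1]=3,low[2]=1,low[3]=2,low[4]=?,low[5]=3,low[6]=?,low[7]=?,low[8]=3); scc=(scc[0]=2,scc[1]=?,scc[2]=1,scc[3]=0,scc[4]=?,scc[5]=?,scc[6]=?,scc[7]=?,scc[8]=?)
step 6: low=(low[0]=0,low[1]=3,low[2]=1,low[3]=2,low[4]=?,low[5]=3,low[6]=?,low[7]=?,low[8]=3); scc=(scc[0]=2,scc[1]=3,scc[2]=1,scc[3]=0,scc[4]=?,scc[5]=3,scc[6]=?,scc[7]=?,scc[8]=3)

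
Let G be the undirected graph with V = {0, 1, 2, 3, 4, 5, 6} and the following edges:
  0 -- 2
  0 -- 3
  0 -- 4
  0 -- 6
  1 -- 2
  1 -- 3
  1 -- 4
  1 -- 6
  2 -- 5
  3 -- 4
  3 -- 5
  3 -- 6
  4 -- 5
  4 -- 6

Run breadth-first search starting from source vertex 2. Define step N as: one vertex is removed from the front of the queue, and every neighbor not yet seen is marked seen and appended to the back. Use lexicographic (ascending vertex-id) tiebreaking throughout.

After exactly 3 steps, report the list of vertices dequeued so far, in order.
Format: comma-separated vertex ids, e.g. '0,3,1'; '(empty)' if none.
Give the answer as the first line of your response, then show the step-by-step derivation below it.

2,0,1

step 1: dequeue 2; queue=[0,1,5]; order=2
step 2: dequeue 0; queue=[1,5,3,4,6]; order=2,0
step 3: dequeue 1; queue=[5,3,4,6]; order=2,0,1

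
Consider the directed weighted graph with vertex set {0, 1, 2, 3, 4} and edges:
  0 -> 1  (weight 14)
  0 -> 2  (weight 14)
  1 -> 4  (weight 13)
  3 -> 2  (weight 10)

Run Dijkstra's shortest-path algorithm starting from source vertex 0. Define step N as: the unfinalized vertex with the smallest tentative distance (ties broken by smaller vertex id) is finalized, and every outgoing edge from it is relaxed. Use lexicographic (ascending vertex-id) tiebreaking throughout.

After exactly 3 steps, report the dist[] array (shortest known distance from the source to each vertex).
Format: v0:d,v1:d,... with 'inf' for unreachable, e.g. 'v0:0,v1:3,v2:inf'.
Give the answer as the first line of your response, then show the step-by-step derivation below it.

v0:0,v1:14,v2:14,v3:inf,v4:27

step 1: dist = v0:0,v1:14,v2:14,v3:inf,v4:inf
step 2: dist = v0:0,v1:14,v2:14,v3:inf,v4:27
step 3: dist = v0:0,v1:14,v2:14,v3:inf,v4:27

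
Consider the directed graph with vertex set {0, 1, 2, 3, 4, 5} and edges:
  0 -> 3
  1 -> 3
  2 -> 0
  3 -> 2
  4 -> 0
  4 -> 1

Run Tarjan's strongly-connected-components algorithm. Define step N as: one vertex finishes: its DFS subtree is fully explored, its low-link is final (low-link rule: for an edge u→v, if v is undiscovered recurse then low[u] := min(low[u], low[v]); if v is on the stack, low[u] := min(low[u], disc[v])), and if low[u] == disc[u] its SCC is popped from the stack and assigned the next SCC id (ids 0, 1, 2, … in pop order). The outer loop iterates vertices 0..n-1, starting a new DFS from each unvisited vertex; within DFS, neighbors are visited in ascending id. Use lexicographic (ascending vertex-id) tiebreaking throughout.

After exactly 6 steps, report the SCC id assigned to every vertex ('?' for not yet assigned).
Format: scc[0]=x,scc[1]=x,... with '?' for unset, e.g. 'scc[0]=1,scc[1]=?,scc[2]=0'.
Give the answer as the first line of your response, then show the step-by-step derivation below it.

scc[0]=0,scc[1]=1,scc[2]=0,scc[3]=0,scc[4]=2,scc[5]=3

step 1: low=(low[0]=0,low[1]=?,low[2]=0,low[3]=1,low[4]=?,low[5]=?); scc=(scc[0]=?,scc[1]=?,scc[2]=?,scc[3]=?,scc[4]=?,scc[5]=?)
step 2: low=(low[0]=0,low[1]=?,low[2]=0,low[3]=0,low[4]=?,low[5]=?); scc=(scc[0]=?,scc[1]=?,scc[2]=?,scc[3]=?,scc[4]=?,scc[5]=?)
step 3: low=(low[0]=0,low[1]=?,low[2]=0,low[3]=0,low[4]=?,low[5]=?); scc=(scc[0]=0,scc[1]=?,scc[2]=0,scc[3]=0,scc[4]=?,scc[5]=?)
step 4: low=(low[0]=0,low[1]=3,low[2]=0,low[3]=0,low[4]=?,low[5]=?); scc=(scc[0]=0,scc[1]=1,scc[2]=0,scc[3]=0,scc[4]=?,scc[5]=?)
step 5: low=(low[0]=0,low[1]=3,low[2]=0,low[3]=0,low[4]=4,low[5]=?); scc=(scc[0]=0,scc[1]=1,scc[2]=0,scc[3]=0,scc[4]=2,scc[5]=?)
step 6: low=(low[0]=0,low[1]=3,low[2]=0,low[3]=0,low[4]=4,low[5]=5); scc=(scc[0]=0,scc[1]=1,scc[2]=0,scc[3]=0,scc[4]=2,scc[5]=3)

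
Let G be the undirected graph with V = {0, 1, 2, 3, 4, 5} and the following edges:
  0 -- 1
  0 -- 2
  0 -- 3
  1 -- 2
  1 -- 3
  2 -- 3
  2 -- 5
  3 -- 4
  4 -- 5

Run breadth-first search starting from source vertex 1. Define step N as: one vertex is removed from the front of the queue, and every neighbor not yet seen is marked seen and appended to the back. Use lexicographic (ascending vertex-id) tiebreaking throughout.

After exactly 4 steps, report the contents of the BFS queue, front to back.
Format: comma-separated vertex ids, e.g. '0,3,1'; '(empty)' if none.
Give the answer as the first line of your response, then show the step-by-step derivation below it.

5,4

step 1: dequeue 1; queue=[0,2,3]; order=1
step 2: dequeue 0; queue=[2,3]; order=1,0
step 3: dequeue 2; queue=[3,5]; order=1,0,2
step 4: dequeue 3; queue=[5,4]; order=1,0,2,3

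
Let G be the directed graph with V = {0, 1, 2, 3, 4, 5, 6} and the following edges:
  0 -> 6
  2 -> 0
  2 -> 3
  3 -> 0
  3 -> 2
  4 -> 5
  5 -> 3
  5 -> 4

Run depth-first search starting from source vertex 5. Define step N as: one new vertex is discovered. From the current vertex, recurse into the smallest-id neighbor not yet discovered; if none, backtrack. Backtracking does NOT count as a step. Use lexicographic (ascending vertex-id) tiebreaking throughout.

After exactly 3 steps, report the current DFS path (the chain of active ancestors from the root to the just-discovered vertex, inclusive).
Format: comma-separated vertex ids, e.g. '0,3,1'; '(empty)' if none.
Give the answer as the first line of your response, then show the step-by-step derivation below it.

5,3,0

step 1: discover 5; path=5; order=5
step 2: discover 3; path=5>3; order=5,3
step 3: discover 0; path=5>3>0; order=5,3,0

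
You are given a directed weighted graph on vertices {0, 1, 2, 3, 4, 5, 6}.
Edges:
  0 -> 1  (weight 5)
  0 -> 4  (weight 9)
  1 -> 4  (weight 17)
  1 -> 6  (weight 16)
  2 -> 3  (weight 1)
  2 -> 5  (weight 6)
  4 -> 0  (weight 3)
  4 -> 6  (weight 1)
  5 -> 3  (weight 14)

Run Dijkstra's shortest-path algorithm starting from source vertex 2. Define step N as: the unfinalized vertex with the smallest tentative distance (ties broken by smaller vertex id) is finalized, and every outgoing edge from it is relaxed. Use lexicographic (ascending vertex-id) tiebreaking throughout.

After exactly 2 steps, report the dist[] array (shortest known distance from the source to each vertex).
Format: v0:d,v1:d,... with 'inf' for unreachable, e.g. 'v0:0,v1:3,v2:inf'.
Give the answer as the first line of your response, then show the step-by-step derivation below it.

v0:inf,v1:inf,v2:0,v3:1,v4:inf,v5:6,v6:inf

step 1: dist = v0:inf,v1:inf,v2:0,v3:1,v4:inf,v5:6,v6:inf
step 2: dist = v0:inf,v1:inf,v2:0,v3:1,v4:inf,v5:6,v6:inf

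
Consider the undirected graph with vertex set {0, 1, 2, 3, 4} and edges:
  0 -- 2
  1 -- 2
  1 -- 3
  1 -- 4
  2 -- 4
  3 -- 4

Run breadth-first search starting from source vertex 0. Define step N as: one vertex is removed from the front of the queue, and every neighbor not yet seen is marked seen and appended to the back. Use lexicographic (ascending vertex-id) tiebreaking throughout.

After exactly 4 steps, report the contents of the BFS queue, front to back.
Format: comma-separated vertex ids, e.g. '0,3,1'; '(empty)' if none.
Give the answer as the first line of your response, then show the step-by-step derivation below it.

3

step 1: dequeue 0; queue=[2]; order=0
step 2: dequeue 2; queue=[1,4]; order=0,2
step 3: dequeue 1; queue=[4,3]; order=0,2,1
step 4: dequeue 4; queue=[3]; order=0,2,1,4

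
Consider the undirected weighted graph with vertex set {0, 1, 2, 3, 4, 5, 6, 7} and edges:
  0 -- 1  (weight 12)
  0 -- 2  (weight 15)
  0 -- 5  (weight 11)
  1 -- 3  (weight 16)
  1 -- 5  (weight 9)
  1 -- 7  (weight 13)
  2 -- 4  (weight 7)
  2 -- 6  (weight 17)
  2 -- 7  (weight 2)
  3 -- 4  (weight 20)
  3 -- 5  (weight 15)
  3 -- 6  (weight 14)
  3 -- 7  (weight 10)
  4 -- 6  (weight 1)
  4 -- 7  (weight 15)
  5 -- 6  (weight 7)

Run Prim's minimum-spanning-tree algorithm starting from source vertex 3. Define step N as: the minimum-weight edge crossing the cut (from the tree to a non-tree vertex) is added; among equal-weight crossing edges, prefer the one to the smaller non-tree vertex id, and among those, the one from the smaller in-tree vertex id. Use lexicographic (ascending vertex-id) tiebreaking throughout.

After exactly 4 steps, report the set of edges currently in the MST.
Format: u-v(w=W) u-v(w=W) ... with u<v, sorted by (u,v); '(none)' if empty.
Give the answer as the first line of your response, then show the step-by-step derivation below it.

2-4(w=7) 2-7(w=2) 3-7(w=10) 4-6(w=1)

step 1: add edge 3-7 (w=10); MST = {3-7(w=10)}
step 2: add edge 2-7 (w=2); MST = {2-7(w=2) 3-7(w=10)}
step 3: add edge 2-4 (w=7); MST = {2-4(w=7) 2-7(w=2) 3-7(w=10)}
step 4: add edge 4-6 (w=1); MST = {2-4(w=7) 2-7(w=2) 3-7(w=10) 4-6(w=1)}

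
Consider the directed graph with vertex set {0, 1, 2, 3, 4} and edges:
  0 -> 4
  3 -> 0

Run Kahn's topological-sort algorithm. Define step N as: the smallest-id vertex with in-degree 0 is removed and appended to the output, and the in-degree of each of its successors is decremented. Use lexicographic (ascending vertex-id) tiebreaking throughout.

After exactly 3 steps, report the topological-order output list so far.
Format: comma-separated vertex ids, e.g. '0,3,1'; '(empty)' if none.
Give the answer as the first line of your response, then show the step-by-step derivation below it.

1,2,3

step 1: output 1; order=[1]; indeg=(1,0,0,0,1)
step 2: output 2; order=[1,2]; indeg=(1,0,0,0,1)
step 3: output 3; order=[1,2,3]; indeg=(0,0,0,0,1)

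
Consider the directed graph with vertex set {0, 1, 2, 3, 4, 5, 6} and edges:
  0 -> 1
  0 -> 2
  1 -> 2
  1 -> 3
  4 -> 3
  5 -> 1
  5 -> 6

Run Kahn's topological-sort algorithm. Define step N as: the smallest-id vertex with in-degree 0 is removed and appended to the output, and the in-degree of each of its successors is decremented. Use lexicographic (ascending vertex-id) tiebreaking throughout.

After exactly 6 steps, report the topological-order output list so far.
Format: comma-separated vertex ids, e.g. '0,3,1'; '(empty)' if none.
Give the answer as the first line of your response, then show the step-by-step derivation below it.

0,4,5,1,2,3

step 1: output 0; order=[0]; indeg=(0,1,1,2,0,0,1)
step 2: output 4; order=[0,4]; indeg=(0,1,1,1,0,0,1)
step 3: output 5; order=[0,4,5]; indeg=(0,0,1,1,0,0,0)
step 4: output 1; order=[0,4,5,1]; indeg=(0,0,0,0,0,0,0)
step 5: output 2; order=[0,4,5,1,2]; indeg=(0,0,0,0,0,0,0)
step 6: output 3; order=[0,4,5,1,2,3]; indeg=(0,0,0,0,0,0,0)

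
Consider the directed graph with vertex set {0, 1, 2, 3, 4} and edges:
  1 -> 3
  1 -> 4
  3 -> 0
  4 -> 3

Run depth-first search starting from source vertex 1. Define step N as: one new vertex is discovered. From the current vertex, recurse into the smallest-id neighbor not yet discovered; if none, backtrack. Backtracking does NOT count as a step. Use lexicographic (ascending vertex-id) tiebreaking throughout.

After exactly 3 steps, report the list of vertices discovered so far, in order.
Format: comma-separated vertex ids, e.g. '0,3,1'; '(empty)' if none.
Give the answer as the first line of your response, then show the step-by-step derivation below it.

1,3,0

step 1: discover 1; path=1; order=1
step 2: discover 3; path=1>3; order=1,3
step 3: discover 0; path=1>3>0; order=1,3,0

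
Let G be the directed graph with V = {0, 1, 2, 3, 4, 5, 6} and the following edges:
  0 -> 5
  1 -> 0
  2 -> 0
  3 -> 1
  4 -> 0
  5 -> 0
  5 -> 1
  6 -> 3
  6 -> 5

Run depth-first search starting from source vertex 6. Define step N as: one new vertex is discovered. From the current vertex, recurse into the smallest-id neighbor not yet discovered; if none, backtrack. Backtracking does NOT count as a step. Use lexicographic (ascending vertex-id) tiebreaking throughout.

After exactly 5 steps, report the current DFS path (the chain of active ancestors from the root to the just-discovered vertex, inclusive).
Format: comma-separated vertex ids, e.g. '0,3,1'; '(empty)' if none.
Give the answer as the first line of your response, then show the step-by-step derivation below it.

6,3,1,0,5

step 1: discover 6; path=6; order=6
step 2: discover 3; path=6>3; order=6,3
step 3: discover 1; path=6>3>1; order=6,3,1
step 4: discover 0; path=6>3>1>0; order=6,3,1,0
step 5: discover 5; path=6>3>1>0>5; order=6,3,1,0,5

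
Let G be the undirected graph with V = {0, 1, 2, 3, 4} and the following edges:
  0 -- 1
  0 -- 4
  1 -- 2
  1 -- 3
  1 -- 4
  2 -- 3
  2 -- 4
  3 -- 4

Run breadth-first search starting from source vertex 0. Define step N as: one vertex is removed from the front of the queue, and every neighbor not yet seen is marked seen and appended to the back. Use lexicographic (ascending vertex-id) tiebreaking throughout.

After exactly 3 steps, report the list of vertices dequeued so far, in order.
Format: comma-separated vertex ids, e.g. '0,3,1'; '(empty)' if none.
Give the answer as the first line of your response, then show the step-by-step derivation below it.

0,1,4

step 1: dequeue 0; queue=[1,4]; order=0
step 2: dequeue 1; queue=[4,2,3]; order=0,1
step 3: dequeue 4; queue=[2,3]; order=0,1,4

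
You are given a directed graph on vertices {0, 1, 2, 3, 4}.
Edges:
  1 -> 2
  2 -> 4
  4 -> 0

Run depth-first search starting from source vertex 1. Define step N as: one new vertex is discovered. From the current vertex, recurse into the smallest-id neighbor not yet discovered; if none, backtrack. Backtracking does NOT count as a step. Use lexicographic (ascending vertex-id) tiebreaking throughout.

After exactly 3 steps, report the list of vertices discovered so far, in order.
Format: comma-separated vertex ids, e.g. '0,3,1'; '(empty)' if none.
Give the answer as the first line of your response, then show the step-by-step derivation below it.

1,2,4

step 1: discover 1; path=1; order=1
step 2: discover 2; path=1>2; order=1,2
step 3: discover 4; path=1>2>4; order=1,2,4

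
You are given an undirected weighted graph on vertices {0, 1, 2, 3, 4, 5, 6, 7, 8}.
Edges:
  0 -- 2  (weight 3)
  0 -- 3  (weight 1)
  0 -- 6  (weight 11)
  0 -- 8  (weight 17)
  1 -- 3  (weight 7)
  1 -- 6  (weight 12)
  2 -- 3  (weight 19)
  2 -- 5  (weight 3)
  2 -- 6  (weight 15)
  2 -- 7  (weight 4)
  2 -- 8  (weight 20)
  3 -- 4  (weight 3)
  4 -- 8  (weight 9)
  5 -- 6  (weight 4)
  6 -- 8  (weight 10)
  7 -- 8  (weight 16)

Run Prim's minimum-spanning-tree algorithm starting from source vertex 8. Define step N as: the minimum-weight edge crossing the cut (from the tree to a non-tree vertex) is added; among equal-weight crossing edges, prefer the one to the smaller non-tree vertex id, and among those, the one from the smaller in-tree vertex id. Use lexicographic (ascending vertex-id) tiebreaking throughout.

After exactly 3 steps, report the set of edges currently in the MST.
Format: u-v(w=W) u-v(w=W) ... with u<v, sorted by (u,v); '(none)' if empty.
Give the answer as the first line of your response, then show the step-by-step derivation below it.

0-3(w=1) 3-4(w=3) 4-8(w=9)

step 1: add edge 4-8 (w=9); MST = {4-8(w=9)}
step 2: add edge 3-4 (w=3); MST = {3-4(w=3) 4-8(w=9)}
step 3: add edge 0-3 (w=1); MST = {0-3(w=1) 3-4(w=3) 4-8(w=9)}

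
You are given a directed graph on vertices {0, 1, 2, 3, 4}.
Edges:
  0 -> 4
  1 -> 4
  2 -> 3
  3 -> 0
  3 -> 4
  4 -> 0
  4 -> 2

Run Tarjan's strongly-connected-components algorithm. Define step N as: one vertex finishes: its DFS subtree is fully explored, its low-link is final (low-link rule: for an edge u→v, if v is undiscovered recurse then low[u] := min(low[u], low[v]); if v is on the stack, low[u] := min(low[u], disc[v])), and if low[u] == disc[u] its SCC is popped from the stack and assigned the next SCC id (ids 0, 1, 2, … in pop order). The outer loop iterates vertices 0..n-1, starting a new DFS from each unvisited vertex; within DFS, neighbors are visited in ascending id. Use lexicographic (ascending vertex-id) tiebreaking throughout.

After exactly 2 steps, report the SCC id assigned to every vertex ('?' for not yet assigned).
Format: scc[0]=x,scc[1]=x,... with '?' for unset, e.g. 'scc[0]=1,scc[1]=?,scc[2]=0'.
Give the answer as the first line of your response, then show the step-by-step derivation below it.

scc[0]=?,scc[1]=?,scc[2]=?,scc[3]=?,scc[4]=?

step 1: low=(low[0]=0,low[1]=?,low[2]=2,low[3]=0,low[4]=0); scc=(scc[0]=?,scc[1]=?,scc[2]=?,scc[3]=?,scc[4]=?)
step 2: low=(low[0]=0,low[1]=?,low[2]=0,low[3]=0,low[4]=0); scc=(scc[0]=?,scc[1]=?,scc[2]=?,scc[3]=?,scc[4]=?)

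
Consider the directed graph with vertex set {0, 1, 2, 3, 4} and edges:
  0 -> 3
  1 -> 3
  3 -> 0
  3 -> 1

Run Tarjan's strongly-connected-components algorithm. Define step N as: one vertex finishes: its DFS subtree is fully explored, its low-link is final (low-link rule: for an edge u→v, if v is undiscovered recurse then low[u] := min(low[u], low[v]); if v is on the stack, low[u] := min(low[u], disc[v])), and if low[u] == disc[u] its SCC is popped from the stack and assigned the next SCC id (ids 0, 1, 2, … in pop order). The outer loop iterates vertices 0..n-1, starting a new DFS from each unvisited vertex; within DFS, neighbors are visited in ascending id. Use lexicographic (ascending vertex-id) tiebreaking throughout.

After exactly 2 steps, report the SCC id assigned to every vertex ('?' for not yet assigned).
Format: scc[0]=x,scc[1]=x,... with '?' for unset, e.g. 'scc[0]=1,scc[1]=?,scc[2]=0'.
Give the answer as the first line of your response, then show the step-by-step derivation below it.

scc[0]=?,scc[1]=?,scc[2]=?,scc[3]=?,scc[4]=?

step 1: low=(low[0]=0,low[1]=1,low[2]=?,low[3]=0,low[4]=?); scc=(scc[0]=?,scc[1]=?,scc[2]=?,scc[3]=?,scc[4]=?)
step 2: low=(low[0]=0,low[1]=1,low[2]=?,low[3]=0,low[4]=?); scc=(scc[0]=?,scc[1]=?,scc[2]=?,scc[3]=?,scc[4]=?)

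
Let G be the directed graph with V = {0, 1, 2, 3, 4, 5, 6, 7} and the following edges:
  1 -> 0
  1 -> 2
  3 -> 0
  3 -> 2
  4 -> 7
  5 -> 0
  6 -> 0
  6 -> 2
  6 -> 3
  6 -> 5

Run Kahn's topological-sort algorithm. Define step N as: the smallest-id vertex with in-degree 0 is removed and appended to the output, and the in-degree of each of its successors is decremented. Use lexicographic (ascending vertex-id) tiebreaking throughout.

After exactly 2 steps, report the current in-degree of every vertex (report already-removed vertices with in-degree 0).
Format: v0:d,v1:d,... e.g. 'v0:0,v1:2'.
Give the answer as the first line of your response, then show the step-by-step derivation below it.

v0:3,v1:0,v2:2,v3:1,v4:0,v5:1,v6:0,v7:0

step 1: output 1; order=[1]; indeg=(3,0,2,1,0,1,0,1)
step 2: output 4; order=[1,4]; indeg=(3,0,2,1,0,1,0,0)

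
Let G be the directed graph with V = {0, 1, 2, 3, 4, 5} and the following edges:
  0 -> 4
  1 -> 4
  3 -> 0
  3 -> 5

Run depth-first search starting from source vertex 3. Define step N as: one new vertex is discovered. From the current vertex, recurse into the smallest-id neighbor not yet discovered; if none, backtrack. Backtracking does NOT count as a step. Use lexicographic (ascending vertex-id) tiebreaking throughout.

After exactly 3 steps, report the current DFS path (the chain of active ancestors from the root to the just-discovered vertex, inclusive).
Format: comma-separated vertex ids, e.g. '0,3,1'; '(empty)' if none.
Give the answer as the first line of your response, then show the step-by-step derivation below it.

3,0,4

step 1: discover 3; path=3; order=3
step 2: discover 0; path=3>0; order=3,0
step 3: discover 4; path=3>0>4; order=3,0,4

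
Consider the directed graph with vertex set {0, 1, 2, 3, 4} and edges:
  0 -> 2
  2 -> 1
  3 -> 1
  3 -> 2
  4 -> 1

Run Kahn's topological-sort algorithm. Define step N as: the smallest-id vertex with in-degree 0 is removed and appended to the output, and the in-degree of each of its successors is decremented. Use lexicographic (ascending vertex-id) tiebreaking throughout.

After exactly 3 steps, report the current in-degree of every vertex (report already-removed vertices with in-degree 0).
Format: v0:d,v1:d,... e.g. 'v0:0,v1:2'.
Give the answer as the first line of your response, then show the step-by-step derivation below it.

v0:0,v1:1,v2:0,v3:0,v4:0

step 1: output 0; order=[0]; indeg=(0,3,1,0,0)
step 2: output 3; order=[0,3]; indeg=(0,2,0,0,0)
step 3: output 2; order=[0,3,2]; indeg=(0,1,0,0,0)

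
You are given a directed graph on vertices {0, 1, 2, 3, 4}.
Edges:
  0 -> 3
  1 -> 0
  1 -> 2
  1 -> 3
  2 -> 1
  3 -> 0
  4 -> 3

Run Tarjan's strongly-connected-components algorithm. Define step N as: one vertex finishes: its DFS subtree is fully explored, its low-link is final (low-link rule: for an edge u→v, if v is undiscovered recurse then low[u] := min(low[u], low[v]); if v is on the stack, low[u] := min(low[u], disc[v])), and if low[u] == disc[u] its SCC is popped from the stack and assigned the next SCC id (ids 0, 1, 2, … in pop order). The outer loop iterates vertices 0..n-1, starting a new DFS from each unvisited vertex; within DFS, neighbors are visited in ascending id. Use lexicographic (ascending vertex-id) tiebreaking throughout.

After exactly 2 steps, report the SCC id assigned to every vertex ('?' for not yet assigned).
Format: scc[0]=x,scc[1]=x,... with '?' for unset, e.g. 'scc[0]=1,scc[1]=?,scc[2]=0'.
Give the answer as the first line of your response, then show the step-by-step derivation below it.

scc[0]=0,scc[1]=?,scc[2]=?,scc[3]=0,scc[4]=?

step 1: low=(low[0]=0,low[1]=?,low[2]=?,low[3]=0,low[4]=?); scc=(scc[0]=?,scc[1]=?,scc[2]=?,scc[3]=?,scc[4]=?)
step 2: low=(low[0]=0,low[1]=?,low[2]=?,low[3]=0,low[4]=?); scc=(scc[0]=0,scc[1]=?,scc[2]=?,scc[3]=0,scc[4]=?)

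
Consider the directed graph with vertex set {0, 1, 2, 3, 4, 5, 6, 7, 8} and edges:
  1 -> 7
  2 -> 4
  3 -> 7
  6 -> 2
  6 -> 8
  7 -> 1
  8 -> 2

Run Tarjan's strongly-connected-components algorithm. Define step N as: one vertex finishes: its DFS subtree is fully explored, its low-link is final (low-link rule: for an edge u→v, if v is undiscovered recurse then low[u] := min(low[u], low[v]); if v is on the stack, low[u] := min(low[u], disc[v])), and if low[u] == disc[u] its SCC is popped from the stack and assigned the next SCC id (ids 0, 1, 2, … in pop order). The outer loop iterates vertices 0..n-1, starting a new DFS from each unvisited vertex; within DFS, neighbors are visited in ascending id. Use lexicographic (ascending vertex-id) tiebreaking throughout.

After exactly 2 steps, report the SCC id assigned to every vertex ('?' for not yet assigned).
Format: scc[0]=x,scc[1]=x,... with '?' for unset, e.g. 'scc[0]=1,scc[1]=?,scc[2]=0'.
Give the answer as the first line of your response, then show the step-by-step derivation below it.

scc[0]=0,scc[1]=?,scc[2]=?,scc[3]=?,scc[4]=?,scc[5]=?,scc[6]=?,scc[7]=?,scc[8]=?

step 1: low=(low[0]=0,low[1]=?,low[2]=?,low[3]=?,low[4]=?,low[5]=?,low[6]=?,low[7]=?,low[8]=?); scc=(scc[0]=0,scc[1]=?,scc[2]=?,scc[3]=?,scc[4]=?,scc[5]=?,scc[6]=?,scc[7]=?,scc[8]=?)
step 2: low=(low[0]=0,low[1]=1,low[2]=?,low[3]=?,low[4]=?,low[5]=?,low[6]=?,low[7]=1,low[8]=?); scc=(scc[0]=0,scc[1]=?,scc[2]=?,scc[3]=?,scc[4]=?,scc[5]=?,scc[6]=?,scc[7]=?,scc[8]=?)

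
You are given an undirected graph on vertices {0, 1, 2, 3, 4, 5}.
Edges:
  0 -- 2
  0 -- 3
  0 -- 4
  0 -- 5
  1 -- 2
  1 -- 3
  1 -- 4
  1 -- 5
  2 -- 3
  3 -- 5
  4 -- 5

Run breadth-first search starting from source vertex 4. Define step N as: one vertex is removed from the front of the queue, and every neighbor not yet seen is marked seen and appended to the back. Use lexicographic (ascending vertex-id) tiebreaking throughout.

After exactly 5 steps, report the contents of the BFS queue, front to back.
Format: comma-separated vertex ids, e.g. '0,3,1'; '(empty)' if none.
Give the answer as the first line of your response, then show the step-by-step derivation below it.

3

step 1: dequeue 4; queue=[0,1,5]; order=4
step 2: dequeue 0; queue=[1,5,2,3]; order=4,0
step 3: dequeue 1; queue=[5,2,3]; order=4,0,1
step 4: dequeue 5; queue=[2,3]; order=4,0,1,5
step 5: dequeue 2; queue=[3]; order=4,0,1,5,2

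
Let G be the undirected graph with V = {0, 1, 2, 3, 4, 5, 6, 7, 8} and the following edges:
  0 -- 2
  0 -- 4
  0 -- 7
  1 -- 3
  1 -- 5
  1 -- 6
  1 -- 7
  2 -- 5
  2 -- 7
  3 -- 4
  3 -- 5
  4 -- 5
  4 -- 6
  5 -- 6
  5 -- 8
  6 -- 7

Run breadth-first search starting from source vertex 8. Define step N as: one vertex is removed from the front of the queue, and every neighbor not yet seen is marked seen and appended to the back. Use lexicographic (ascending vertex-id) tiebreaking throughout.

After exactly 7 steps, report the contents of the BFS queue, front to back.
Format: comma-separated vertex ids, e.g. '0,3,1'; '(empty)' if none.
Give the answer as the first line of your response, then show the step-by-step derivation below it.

7,0

step 1: dequeue 8; queue=[5]; order=8
step 2: dequeue 5; queue=[1,2,3,4,6]; order=8,5
step 3: dequeue 1; queue=[2,3,4,6,7]; order=8,5,1
step 4: dequeue 2; queue=[3,4,6,7,0]; order=8,5,1,2
step 5: dequeue 3; queue=[4,6,7,0]; order=8,5,1,2,3
step 6: dequeue 4; queue=[6,7,0]; order=8,5,1,2,3,4
step 7: dequeue 6; queue=[7,0]; order=8,5,1,2,3,4,6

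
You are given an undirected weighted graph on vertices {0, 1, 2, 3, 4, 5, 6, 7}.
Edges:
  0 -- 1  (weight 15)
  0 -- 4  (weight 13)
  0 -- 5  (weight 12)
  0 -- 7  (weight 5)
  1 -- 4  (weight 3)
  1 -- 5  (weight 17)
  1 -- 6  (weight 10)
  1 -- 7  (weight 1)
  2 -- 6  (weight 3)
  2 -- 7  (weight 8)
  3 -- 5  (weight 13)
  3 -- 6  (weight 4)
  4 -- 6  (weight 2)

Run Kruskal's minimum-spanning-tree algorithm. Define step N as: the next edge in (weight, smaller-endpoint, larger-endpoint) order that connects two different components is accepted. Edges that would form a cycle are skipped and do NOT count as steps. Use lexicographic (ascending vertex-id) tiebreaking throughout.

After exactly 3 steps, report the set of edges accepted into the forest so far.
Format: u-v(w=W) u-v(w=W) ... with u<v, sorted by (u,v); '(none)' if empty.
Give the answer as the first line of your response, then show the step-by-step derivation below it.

1-4(w=3) 1-7(w=1) 4-6(w=2)

step 1: add edge 1-7 (w=1); MST = {1-7(w=1)}
step 2: add edge 4-6 (w=2); MST = {1-7(w=1) 4-6(w=2)}
step 3: add edge 1-4 (w=3); MST = {1-4(w=3) 1-7(w=1) 4-6(w=2)}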